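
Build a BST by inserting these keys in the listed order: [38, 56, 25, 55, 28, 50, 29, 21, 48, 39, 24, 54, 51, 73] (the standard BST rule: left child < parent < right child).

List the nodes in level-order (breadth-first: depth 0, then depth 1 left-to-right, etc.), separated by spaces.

38 25 56 21 28 55 73 24 29 50 48 54 39 51

Insert 38: tree is empty, so 38 becomes the root.
Insert 56: 56 > 38 → go right. Place as right child of 38.
Insert 25: 25 < 38 → go left. Place as left child of 38.
Insert 55: 55 > 38 → go right; 55 < 56 → go left. Place as left child of 56.
Insert 28: 28 < 38 → go left; 28 > 25 → go right. Place as right child of 25.
Insert 50: 50 > 38 → go right; 50 < 56 → go left; 50 < 55 → go left. Place as left child of 55.
Insert 29: 29 < 38 → go left; 29 > 25 → go right; 29 > 28 → go right. Place as right child of 28.
Insert 21: 21 < 38 → go left; 21 < 25 → go left. Place as left child of 25.
Insert 48: 48 > 38 → go right; 48 < 56 → go left; 48 < 55 → go left; 48 < 50 → go left. Place as left child of 50.
Insert 39: 39 > 38 → go right; 39 < 56 → go left; 39 < 55 → go left; 39 < 50 → go left; 39 < 48 → go left. Place as left child of 48.
Insert 24: 24 < 38 → go left; 24 < 25 → go left; 24 > 21 → go right. Place as right child of 21.
Insert 54: 54 > 38 → go right; 54 < 56 → go left; 54 < 55 → go left; 54 > 50 → go right. Place as right child of 50.
Insert 51: 51 > 38 → go right; 51 < 56 → go left; 51 < 55 → go left; 51 > 50 → go right; 51 < 54 → go left. Place as left child of 54.
Insert 73: 73 > 38 → go right; 73 > 56 → go right. Place as right child of 56.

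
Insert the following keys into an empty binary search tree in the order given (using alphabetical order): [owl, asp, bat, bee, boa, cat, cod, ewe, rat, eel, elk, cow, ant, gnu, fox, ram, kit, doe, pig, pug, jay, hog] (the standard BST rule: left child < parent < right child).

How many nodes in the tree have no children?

owl: root
asp: left child of owl (depth 1)
bat: right child of asp (depth 2)
bee: right child of bat (depth 3)
boa: right child of bee (depth 4)
cat: right child of boa (depth 5)
cod: right child of cat (depth 6)
ewe: right child of cod (depth 7)
rat: right child of owl (depth 1)
eel: left child of ewe (depth 8)
elk: right child of eel (depth 9)
cow: left child of eel (depth 9)
ant: left child of asp (depth 2)
gnu: right child of ewe (depth 8)
fox: left child of gnu (depth 9)
ram: left child of rat (depth 2)
kit: right child of gnu (depth 9)
doe: right child of cow (depth 10)
pig: left child of ram (depth 3)
pug: right child of pig (depth 4)
jay: left child of kit (depth 10)
hog: left child of jay (depth 11)

Leaves: ant, doe, elk, fox, hog, pug — 6 in total.

6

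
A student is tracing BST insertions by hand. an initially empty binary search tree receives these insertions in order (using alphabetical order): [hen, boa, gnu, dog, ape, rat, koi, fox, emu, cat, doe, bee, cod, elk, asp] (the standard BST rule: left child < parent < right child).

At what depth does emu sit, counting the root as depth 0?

Resulting structure (node: left, right):
  hen: L=boa, R=rat
  boa: L=ape, R=gnu
  gnu: L=dog, R=–
  dog: L=cat, R=fox
  ape: L=–, R=bee
  rat: L=koi, R=–
  koi: L=–, R=–
  fox: L=emu, R=–
  emu: L=elk, R=–
  cat: L=–, R=doe
  doe: L=cod, R=–
  bee: L=asp, R=–
  cod: L=–, R=–
  elk: L=–, R=–
  asp: L=–, R=–

Path to emu: hen → boa → gnu → dog → fox → emu, which is 5 edges.

5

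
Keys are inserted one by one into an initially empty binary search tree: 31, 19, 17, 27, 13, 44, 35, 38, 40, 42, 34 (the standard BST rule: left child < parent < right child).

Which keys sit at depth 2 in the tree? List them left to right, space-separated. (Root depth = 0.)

17 27 35

31: root
19: left child of 31 (depth 1)
17: left child of 19 (depth 2)
27: right child of 19 (depth 2)
13: left child of 17 (depth 3)
44: right child of 31 (depth 1)
35: left child of 44 (depth 2)
38: right child of 35 (depth 3)
40: right child of 38 (depth 4)
42: right child of 40 (depth 5)
34: left child of 35 (depth 3)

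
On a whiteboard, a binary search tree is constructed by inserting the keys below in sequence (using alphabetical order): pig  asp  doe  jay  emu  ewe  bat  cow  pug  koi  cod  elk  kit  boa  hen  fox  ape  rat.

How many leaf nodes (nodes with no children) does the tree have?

6

Insert pig: tree is empty, so pig becomes the root.
Insert asp: asp < pig → go left. Place as left child of pig.
Insert doe: doe < pig → go left; doe > asp → go right. Place as right child of asp.
Insert jay: jay < pig → go left; jay > asp → go right; jay > doe → go right. Place as right child of doe.
Insert emu: emu < pig → go left; emu > asp → go right; emu > doe → go right; emu < jay → go left. Place as left child of jay.
Insert ewe: ewe < pig → go left; ewe > asp → go right; ewe > doe → go right; ewe < jay → go left; ewe > emu → go right. Place as right child of emu.
Insert bat: bat < pig → go left; bat > asp → go right; bat < doe → go left. Place as left child of doe.
Insert cow: cow < pig → go left; cow > asp → go right; cow < doe → go left; cow > bat → go right. Place as right child of bat.
Insert pug: pug > pig → go right. Place as right child of pig.
Insert koi: koi < pig → go left; koi > asp → go right; koi > doe → go right; koi > jay → go right. Place as right child of jay.
Insert cod: cod < pig → go left; cod > asp → go right; cod < doe → go left; cod > bat → go right; cod < cow → go left. Place as left child of cow.
Insert elk: elk < pig → go left; elk > asp → go right; elk > doe → go right; elk < jay → go left; elk < emu → go left. Place as left child of emu.
Insert kit: kit < pig → go left; kit > asp → go right; kit > doe → go right; kit > jay → go right; kit < koi → go left. Place as left child of koi.
Insert boa: boa < pig → go left; boa > asp → go right; boa < doe → go left; boa > bat → go right; boa < cow → go left; boa < cod → go left. Place as left child of cod.
Insert hen: hen < pig → go left; hen > asp → go right; hen > doe → go right; hen < jay → go left; hen > emu → go right; hen > ewe → go right. Place as right child of ewe.
Insert fox: fox < pig → go left; fox > asp → go right; fox > doe → go right; fox < jay → go left; fox > emu → go right; fox > ewe → go right; fox < hen → go left. Place as left child of hen.
Insert ape: ape < pig → go left; ape < asp → go left. Place as left child of asp.
Insert rat: rat > pig → go right; rat > pug → go right. Place as right child of pug.

Leaves: ape, boa, elk, fox, kit, rat — 6 in total.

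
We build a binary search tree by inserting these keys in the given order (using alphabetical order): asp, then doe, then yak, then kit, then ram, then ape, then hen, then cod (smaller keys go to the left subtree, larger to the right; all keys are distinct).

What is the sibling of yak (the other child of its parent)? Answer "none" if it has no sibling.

cod

Insert asp: tree is empty, so asp becomes the root.
Insert doe: doe > asp → go right. Place as right child of asp.
Insert yak: yak > asp → go right; yak > doe → go right. Place as right child of doe.
Insert kit: kit > asp → go right; kit > doe → go right; kit < yak → go left. Place as left child of yak.
Insert ram: ram > asp → go right; ram > doe → go right; ram < yak → go left; ram > kit → go right. Place as right child of kit.
Insert ape: ape < asp → go left. Place as left child of asp.
Insert hen: hen > asp → go right; hen > doe → go right; hen < yak → go left; hen < kit → go left. Place as left child of kit.
Insert cod: cod > asp → go right; cod < doe → go left. Place as left child of doe.

yak's parent is doe; the other child of doe is cod.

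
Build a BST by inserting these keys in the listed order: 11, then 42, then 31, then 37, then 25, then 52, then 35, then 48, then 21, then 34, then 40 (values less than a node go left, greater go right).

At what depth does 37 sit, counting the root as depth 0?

3

11: root
42: right child of 11 (depth 1)
31: left child of 42 (depth 2)
37: right child of 31 (depth 3)
25: left child of 31 (depth 3)
52: right child of 42 (depth 2)
35: left child of 37 (depth 4)
48: left child of 52 (depth 3)
21: left child of 25 (depth 4)
34: left child of 35 (depth 5)
40: right child of 37 (depth 4)

Path to 37: 11 → 42 → 31 → 37, which is 3 edges.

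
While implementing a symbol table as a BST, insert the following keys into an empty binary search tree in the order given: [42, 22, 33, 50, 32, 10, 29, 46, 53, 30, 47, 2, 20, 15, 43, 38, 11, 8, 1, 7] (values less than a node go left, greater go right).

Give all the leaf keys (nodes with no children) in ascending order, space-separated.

Insert 42: tree is empty, so 42 becomes the root.
Insert 22: 22 < 42 → go left. Place as left child of 42.
Insert 33: 33 < 42 → go left; 33 > 22 → go right. Place as right child of 22.
Insert 50: 50 > 42 → go right. Place as right child of 42.
Insert 32: 32 < 42 → go left; 32 > 22 → go right; 32 < 33 → go left. Place as left child of 33.
Insert 10: 10 < 42 → go left; 10 < 22 → go left. Place as left child of 22.
Insert 29: 29 < 42 → go left; 29 > 22 → go right; 29 < 33 → go left; 29 < 32 → go left. Place as left child of 32.
Insert 46: 46 > 42 → go right; 46 < 50 → go left. Place as left child of 50.
Insert 53: 53 > 42 → go right; 53 > 50 → go right. Place as right child of 50.
Insert 30: 30 < 42 → go left; 30 > 22 → go right; 30 < 33 → go left; 30 < 32 → go left; 30 > 29 → go right. Place as right child of 29.
Insert 47: 47 > 42 → go right; 47 < 50 → go left; 47 > 46 → go right. Place as right child of 46.
Insert 2: 2 < 42 → go left; 2 < 22 → go left; 2 < 10 → go left. Place as left child of 10.
Insert 20: 20 < 42 → go left; 20 < 22 → go left; 20 > 10 → go right. Place as right child of 10.
Insert 15: 15 < 42 → go left; 15 < 22 → go left; 15 > 10 → go right; 15 < 20 → go left. Place as left child of 20.
Insert 43: 43 > 42 → go right; 43 < 50 → go left; 43 < 46 → go left. Place as left child of 46.
Insert 38: 38 < 42 → go left; 38 > 22 → go right; 38 > 33 → go right. Place as right child of 33.
Insert 11: 11 < 42 → go left; 11 < 22 → go left; 11 > 10 → go right; 11 < 20 → go left; 11 < 15 → go left. Place as left child of 15.
Insert 8: 8 < 42 → go left; 8 < 22 → go left; 8 < 10 → go left; 8 > 2 → go right. Place as right child of 2.
Insert 1: 1 < 42 → go left; 1 < 22 → go left; 1 < 10 → go left; 1 < 2 → go left. Place as left child of 2.
Insert 7: 7 < 42 → go left; 7 < 22 → go left; 7 < 10 → go left; 7 > 2 → go right; 7 < 8 → go left. Place as left child of 8.

1 7 11 30 38 43 47 53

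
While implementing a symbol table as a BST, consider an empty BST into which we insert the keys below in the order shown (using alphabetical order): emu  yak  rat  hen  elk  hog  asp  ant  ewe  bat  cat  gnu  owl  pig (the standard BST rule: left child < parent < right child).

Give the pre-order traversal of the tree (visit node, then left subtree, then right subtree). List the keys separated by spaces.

Insert emu: tree is empty, so emu becomes the root.
Insert yak: yak > emu → go right. Place as right child of emu.
Insert rat: rat > emu → go right; rat < yak → go left. Place as left child of yak.
Insert hen: hen > emu → go right; hen < yak → go left; hen < rat → go left. Place as left child of rat.
Insert elk: elk < emu → go left. Place as left child of emu.
Insert hog: hog > emu → go right; hog < yak → go left; hog < rat → go left; hog > hen → go right. Place as right child of hen.
Insert asp: asp < emu → go left; asp < elk → go left. Place as left child of elk.
Insert ant: ant < emu → go left; ant < elk → go left; ant < asp → go left. Place as left child of asp.
Insert ewe: ewe > emu → go right; ewe < yak → go left; ewe < rat → go left; ewe < hen → go left. Place as left child of hen.
Insert bat: bat < emu → go left; bat < elk → go left; bat > asp → go right. Place as right child of asp.
Insert cat: cat < emu → go left; cat < elk → go left; cat > asp → go right; cat > bat → go right. Place as right child of bat.
Insert gnu: gnu > emu → go right; gnu < yak → go left; gnu < rat → go left; gnu < hen → go left; gnu > ewe → go right. Place as right child of ewe.
Insert owl: owl > emu → go right; owl < yak → go left; owl < rat → go left; owl > hen → go right; owl > hog → go right. Place as right child of hog.
Insert pig: pig > emu → go right; pig < yak → go left; pig < rat → go left; pig > hen → go right; pig > hog → go right; pig > owl → go right. Place as right child of owl.

emu elk asp ant bat cat yak rat hen ewe gnu hog owl pig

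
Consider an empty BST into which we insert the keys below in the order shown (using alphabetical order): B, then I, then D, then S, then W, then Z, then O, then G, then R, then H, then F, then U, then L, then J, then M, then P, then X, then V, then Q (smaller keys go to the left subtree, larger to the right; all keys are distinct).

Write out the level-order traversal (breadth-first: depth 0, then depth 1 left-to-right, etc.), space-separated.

B I D S G O W F H L R U Z J M P V X Q

Resulting structure (node: left, right):
  B: L=–, R=I
  I: L=D, R=S
  D: L=–, R=G
  S: L=O, R=W
  W: L=U, R=Z
  Z: L=X, R=–
  O: L=L, R=R
  G: L=F, R=H
  R: L=P, R=–
  H: L=–, R=–
  F: L=–, R=–
  U: L=–, R=V
  L: L=J, R=M
  J: L=–, R=–
  M: L=–, R=–
  P: L=–, R=Q
  X: L=–, R=–
  V: L=–, R=–
  Q: L=–, R=–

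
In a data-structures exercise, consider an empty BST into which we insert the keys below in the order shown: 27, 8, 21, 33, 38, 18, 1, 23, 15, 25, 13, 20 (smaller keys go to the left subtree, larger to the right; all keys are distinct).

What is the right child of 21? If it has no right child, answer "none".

23

Resulting structure (node: left, right):
  27: L=8, R=33
  8: L=1, R=21
  21: L=18, R=23
  33: L=–, R=38
  38: L=–, R=–
  18: L=15, R=20
  1: L=–, R=–
  23: L=–, R=25
  15: L=13, R=–
  25: L=–, R=–
  13: L=–, R=–
  20: L=–, R=–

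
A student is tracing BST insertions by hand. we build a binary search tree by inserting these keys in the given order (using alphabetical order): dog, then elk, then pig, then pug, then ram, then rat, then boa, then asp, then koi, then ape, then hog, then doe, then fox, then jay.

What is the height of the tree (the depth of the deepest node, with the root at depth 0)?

5

dog: root
elk: right child of dog (depth 1)
pig: right child of elk (depth 2)
pug: right child of pig (depth 3)
ram: right child of pug (depth 4)
rat: right child of ram (depth 5)
boa: left child of dog (depth 1)
asp: left child of boa (depth 2)
koi: left child of pig (depth 3)
ape: left child of asp (depth 3)
hog: left child of koi (depth 4)
doe: right child of boa (depth 2)
fox: left child of hog (depth 5)
jay: right child of hog (depth 5)

The deepest node is rat at depth 5.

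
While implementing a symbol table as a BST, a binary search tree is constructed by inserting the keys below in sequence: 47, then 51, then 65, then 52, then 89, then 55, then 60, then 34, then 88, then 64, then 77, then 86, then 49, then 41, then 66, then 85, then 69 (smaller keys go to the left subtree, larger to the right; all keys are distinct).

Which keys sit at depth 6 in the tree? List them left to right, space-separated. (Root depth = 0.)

Resulting structure (node: left, right):
  47: L=34, R=51
  51: L=49, R=65
  65: L=52, R=89
  52: L=–, R=55
  89: L=88, R=–
  55: L=–, R=60
  60: L=–, R=64
  34: L=–, R=41
  88: L=77, R=–
  64: L=–, R=–
  77: L=66, R=86
  86: L=85, R=–
  49: L=–, R=–
  41: L=–, R=–
  66: L=–, R=69
  85: L=–, R=–
  69: L=–, R=–

64 66 86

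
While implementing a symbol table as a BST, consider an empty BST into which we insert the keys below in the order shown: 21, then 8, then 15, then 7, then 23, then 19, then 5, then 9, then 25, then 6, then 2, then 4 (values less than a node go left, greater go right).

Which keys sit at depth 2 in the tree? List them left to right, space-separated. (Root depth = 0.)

21: root
8: left child of 21 (depth 1)
15: right child of 8 (depth 2)
7: left child of 8 (depth 2)
23: right child of 21 (depth 1)
19: right child of 15 (depth 3)
5: left child of 7 (depth 3)
9: left child of 15 (depth 3)
25: right child of 23 (depth 2)
6: right child of 5 (depth 4)
2: left child of 5 (depth 4)
4: right child of 2 (depth 5)

7 15 25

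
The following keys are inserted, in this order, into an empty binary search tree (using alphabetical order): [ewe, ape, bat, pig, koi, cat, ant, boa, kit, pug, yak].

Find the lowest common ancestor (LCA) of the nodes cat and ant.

ewe: root
ape: left child of ewe (depth 1)
bat: right child of ape (depth 2)
pig: right child of ewe (depth 1)
koi: left child of pig (depth 2)
cat: right child of bat (depth 3)
ant: left child of ape (depth 2)
boa: left child of cat (depth 4)
kit: left child of koi (depth 3)
pug: right child of pig (depth 2)
yak: right child of pug (depth 3)

Path to cat: ewe → ape → bat → cat
Path to ant: ewe → ape → ant
The paths share a prefix ending at ape, then split left and right.

ape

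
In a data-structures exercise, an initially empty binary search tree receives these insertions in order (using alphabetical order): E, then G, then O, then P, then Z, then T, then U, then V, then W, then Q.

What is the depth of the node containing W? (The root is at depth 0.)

E: root
G: right child of E (depth 1)
O: right child of G (depth 2)
P: right child of O (depth 3)
Z: right child of P (depth 4)
T: left child of Z (depth 5)
U: right child of T (depth 6)
V: right child of U (depth 7)
W: right child of V (depth 8)
Q: left child of T (depth 6)

Path to W: E → G → O → P → Z → T → U → V → W, which is 8 edges.

8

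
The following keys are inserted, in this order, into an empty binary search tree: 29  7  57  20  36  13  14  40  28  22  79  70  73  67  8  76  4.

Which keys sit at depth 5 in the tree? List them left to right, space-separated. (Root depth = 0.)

76

Insert 29: tree is empty, so 29 becomes the root.
Insert 7: 7 < 29 → go left. Place as left child of 29.
Insert 57: 57 > 29 → go right. Place as right child of 29.
Insert 20: 20 < 29 → go left; 20 > 7 → go right. Place as right child of 7.
Insert 36: 36 > 29 → go right; 36 < 57 → go left. Place as left child of 57.
Insert 13: 13 < 29 → go left; 13 > 7 → go right; 13 < 20 → go left. Place as left child of 20.
Insert 14: 14 < 29 → go left; 14 > 7 → go right; 14 < 20 → go left; 14 > 13 → go right. Place as right child of 13.
Insert 40: 40 > 29 → go right; 40 < 57 → go left; 40 > 36 → go right. Place as right child of 36.
Insert 28: 28 < 29 → go left; 28 > 7 → go right; 28 > 20 → go right. Place as right child of 20.
Insert 22: 22 < 29 → go left; 22 > 7 → go right; 22 > 20 → go right; 22 < 28 → go left. Place as left child of 28.
Insert 79: 79 > 29 → go right; 79 > 57 → go right. Place as right child of 57.
Insert 70: 70 > 29 → go right; 70 > 57 → go right; 70 < 79 → go left. Place as left child of 79.
Insert 73: 73 > 29 → go right; 73 > 57 → go right; 73 < 79 → go left; 73 > 70 → go right. Place as right child of 70.
Insert 67: 67 > 29 → go right; 67 > 57 → go right; 67 < 79 → go left; 67 < 70 → go left. Place as left child of 70.
Insert 8: 8 < 29 → go left; 8 > 7 → go right; 8 < 20 → go left; 8 < 13 → go left. Place as left child of 13.
Insert 76: 76 > 29 → go right; 76 > 57 → go right; 76 < 79 → go left; 76 > 70 → go right; 76 > 73 → go right. Place as right child of 73.
Insert 4: 4 < 29 → go left; 4 < 7 → go left. Place as left child of 7.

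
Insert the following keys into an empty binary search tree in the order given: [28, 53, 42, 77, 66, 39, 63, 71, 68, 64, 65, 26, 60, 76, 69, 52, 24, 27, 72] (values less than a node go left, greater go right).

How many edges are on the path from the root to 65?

6

Insert 28: tree is empty, so 28 becomes the root.
Insert 53: 53 > 28 → go right. Place as right child of 28.
Insert 42: 42 > 28 → go right; 42 < 53 → go left. Place as left child of 53.
Insert 77: 77 > 28 → go right; 77 > 53 → go right. Place as right child of 53.
Insert 66: 66 > 28 → go right; 66 > 53 → go right; 66 < 77 → go left. Place as left child of 77.
Insert 39: 39 > 28 → go right; 39 < 53 → go left; 39 < 42 → go left. Place as left child of 42.
Insert 63: 63 > 28 → go right; 63 > 53 → go right; 63 < 77 → go left; 63 < 66 → go left. Place as left child of 66.
Insert 71: 71 > 28 → go right; 71 > 53 → go right; 71 < 77 → go left; 71 > 66 → go right. Place as right child of 66.
Insert 68: 68 > 28 → go right; 68 > 53 → go right; 68 < 77 → go left; 68 > 66 → go right; 68 < 71 → go left. Place as left child of 71.
Insert 64: 64 > 28 → go right; 64 > 53 → go right; 64 < 77 → go left; 64 < 66 → go left; 64 > 63 → go right. Place as right child of 63.
Insert 65: 65 > 28 → go right; 65 > 53 → go right; 65 < 77 → go left; 65 < 66 → go left; 65 > 63 → go right; 65 > 64 → go right. Place as right child of 64.
Insert 26: 26 < 28 → go left. Place as left child of 28.
Insert 60: 60 > 28 → go right; 60 > 53 → go right; 60 < 77 → go left; 60 < 66 → go left; 60 < 63 → go left. Place as left child of 63.
Insert 76: 76 > 28 → go right; 76 > 53 → go right; 76 < 77 → go left; 76 > 66 → go right; 76 > 71 → go right. Place as right child of 71.
Insert 69: 69 > 28 → go right; 69 > 53 → go right; 69 < 77 → go left; 69 > 66 → go right; 69 < 71 → go left; 69 > 68 → go right. Place as right child of 68.
Insert 52: 52 > 28 → go right; 52 < 53 → go left; 52 > 42 → go right. Place as right child of 42.
Insert 24: 24 < 28 → go left; 24 < 26 → go left. Place as left child of 26.
Insert 27: 27 < 28 → go left; 27 > 26 → go right. Place as right child of 26.
Insert 72: 72 > 28 → go right; 72 > 53 → go right; 72 < 77 → go left; 72 > 66 → go right; 72 > 71 → go right; 72 < 76 → go left. Place as left child of 76.

Path to 65: 28 → 53 → 77 → 66 → 63 → 64 → 65, which is 6 edges.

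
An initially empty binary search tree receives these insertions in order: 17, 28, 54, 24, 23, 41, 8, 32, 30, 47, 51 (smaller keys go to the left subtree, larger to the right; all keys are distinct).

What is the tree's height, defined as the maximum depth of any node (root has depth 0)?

5

17: root
28: right child of 17 (depth 1)
54: right child of 28 (depth 2)
24: left child of 28 (depth 2)
23: left child of 24 (depth 3)
41: left child of 54 (depth 3)
8: left child of 17 (depth 1)
32: left child of 41 (depth 4)
30: left child of 32 (depth 5)
47: right child of 41 (depth 4)
51: right child of 47 (depth 5)

The deepest node is 30 at depth 5.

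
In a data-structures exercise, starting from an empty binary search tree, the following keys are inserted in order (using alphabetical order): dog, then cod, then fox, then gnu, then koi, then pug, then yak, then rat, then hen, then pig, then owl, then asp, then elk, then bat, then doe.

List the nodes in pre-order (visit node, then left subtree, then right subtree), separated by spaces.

dog: root
cod: left child of dog (depth 1)
fox: right child of dog (depth 1)
gnu: right child of fox (depth 2)
koi: right child of gnu (depth 3)
pug: right child of koi (depth 4)
yak: right child of pug (depth 5)
rat: left child of yak (depth 6)
hen: left child of koi (depth 4)
pig: left child of pug (depth 5)
owl: left child of pig (depth 6)
asp: left child of cod (depth 2)
elk: left child of fox (depth 2)
bat: right child of asp (depth 3)
doe: right child of cod (depth 2)

dog cod asp bat doe fox elk gnu koi hen pug pig owl yak rat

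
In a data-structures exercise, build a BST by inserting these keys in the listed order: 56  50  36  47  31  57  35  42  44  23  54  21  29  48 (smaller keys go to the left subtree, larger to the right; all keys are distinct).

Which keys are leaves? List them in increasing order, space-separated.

21 29 35 44 48 54 57

56: root
50: left child of 56 (depth 1)
36: left child of 50 (depth 2)
47: right child of 36 (depth 3)
31: left child of 36 (depth 3)
57: right child of 56 (depth 1)
35: right child of 31 (depth 4)
42: left child of 47 (depth 4)
44: right child of 42 (depth 5)
23: left child of 31 (depth 4)
54: right child of 50 (depth 2)
21: left child of 23 (depth 5)
29: right child of 23 (depth 5)
48: right child of 47 (depth 4)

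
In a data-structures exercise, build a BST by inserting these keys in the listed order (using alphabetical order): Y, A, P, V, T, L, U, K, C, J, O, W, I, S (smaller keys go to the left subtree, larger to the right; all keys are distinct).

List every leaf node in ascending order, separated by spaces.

Resulting structure (node: left, right):
  Y: L=A, R=–
  A: L=–, R=P
  P: L=L, R=V
  V: L=T, R=W
  T: L=S, R=U
  L: L=K, R=O
  U: L=–, R=–
  K: L=C, R=–
  C: L=–, R=J
  J: L=I, R=–
  O: L=–, R=–
  W: L=–, R=–
  I: L=–, R=–
  S: L=–, R=–

I O S U W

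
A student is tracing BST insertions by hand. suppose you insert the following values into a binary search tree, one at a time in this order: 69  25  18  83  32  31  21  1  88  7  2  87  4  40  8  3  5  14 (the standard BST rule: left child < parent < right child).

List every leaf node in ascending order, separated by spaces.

69: root
25: left child of 69 (depth 1)
18: left child of 25 (depth 2)
83: right child of 69 (depth 1)
32: right child of 25 (depth 2)
31: left child of 32 (depth 3)
21: right child of 18 (depth 3)
1: left child of 18 (depth 3)
88: right child of 83 (depth 2)
7: right child of 1 (depth 4)
2: left child of 7 (depth 5)
87: left child of 88 (depth 3)
4: right child of 2 (depth 6)
40: right child of 32 (depth 3)
8: right child of 7 (depth 5)
3: left child of 4 (depth 7)
5: right child of 4 (depth 7)
14: right child of 8 (depth 6)

3 5 14 21 31 40 87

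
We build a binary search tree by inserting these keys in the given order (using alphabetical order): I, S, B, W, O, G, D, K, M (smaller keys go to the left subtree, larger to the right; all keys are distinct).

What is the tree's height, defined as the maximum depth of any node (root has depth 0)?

Insert I: tree is empty, so I becomes the root.
Insert S: S > I → go right. Place as right child of I.
Insert B: B < I → go left. Place as left child of I.
Insert W: W > I → go right; W > S → go right. Place as right child of S.
Insert O: O > I → go right; O < S → go left. Place as left child of S.
Insert G: G < I → go left; G > B → go right. Place as right child of B.
Insert D: D < I → go left; D > B → go right; D < G → go left. Place as left child of G.
Insert K: K > I → go right; K < S → go left; K < O → go left. Place as left child of O.
Insert M: M > I → go right; M < S → go left; M < O → go left; M > K → go right. Place as right child of K.

The deepest node is M at depth 4.

4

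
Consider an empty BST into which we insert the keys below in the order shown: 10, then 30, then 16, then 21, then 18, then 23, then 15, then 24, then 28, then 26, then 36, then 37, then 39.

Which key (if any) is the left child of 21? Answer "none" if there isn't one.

Insert 10: tree is empty, so 10 becomes the root.
Insert 30: 30 > 10 → go right. Place as right child of 10.
Insert 16: 16 > 10 → go right; 16 < 30 → go left. Place as left child of 30.
Insert 21: 21 > 10 → go right; 21 < 30 → go left; 21 > 16 → go right. Place as right child of 16.
Insert 18: 18 > 10 → go right; 18 < 30 → go left; 18 > 16 → go right; 18 < 21 → go left. Place as left child of 21.
Insert 23: 23 > 10 → go right; 23 < 30 → go left; 23 > 16 → go right; 23 > 21 → go right. Place as right child of 21.
Insert 15: 15 > 10 → go right; 15 < 30 → go left; 15 < 16 → go left. Place as left child of 16.
Insert 24: 24 > 10 → go right; 24 < 30 → go left; 24 > 16 → go right; 24 > 21 → go right; 24 > 23 → go right. Place as right child of 23.
Insert 28: 28 > 10 → go right; 28 < 30 → go left; 28 > 16 → go right; 28 > 21 → go right; 28 > 23 → go right; 28 > 24 → go right. Place as right child of 24.
Insert 26: 26 > 10 → go right; 26 < 30 → go left; 26 > 16 → go right; 26 > 21 → go right; 26 > 23 → go right; 26 > 24 → go right; 26 < 28 → go left. Place as left child of 28.
Insert 36: 36 > 10 → go right; 36 > 30 → go right. Place as right child of 30.
Insert 37: 37 > 10 → go right; 37 > 30 → go right; 37 > 36 → go right. Place as right child of 36.
Insert 39: 39 > 10 → go right; 39 > 30 → go right; 39 > 36 → go right; 39 > 37 → go right. Place as right child of 37.

18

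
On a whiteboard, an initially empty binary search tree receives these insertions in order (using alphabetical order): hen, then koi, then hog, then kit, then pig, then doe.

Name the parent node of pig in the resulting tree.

hen: root
koi: right child of hen (depth 1)
hog: left child of koi (depth 2)
kit: right child of hog (depth 3)
pig: right child of koi (depth 2)
doe: left child of hen (depth 1)

koi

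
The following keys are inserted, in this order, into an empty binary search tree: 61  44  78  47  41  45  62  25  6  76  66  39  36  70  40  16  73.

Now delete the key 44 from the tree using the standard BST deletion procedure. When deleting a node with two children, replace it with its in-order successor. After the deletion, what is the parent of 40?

39

61: root
44: left child of 61 (depth 1)
78: right child of 61 (depth 1)
47: right child of 44 (depth 2)
41: left child of 44 (depth 2)
45: left child of 47 (depth 3)
62: left child of 78 (depth 2)
25: left child of 41 (depth 3)
6: left child of 25 (depth 4)
76: right child of 62 (depth 3)
66: left child of 76 (depth 4)
39: right child of 25 (depth 4)
36: left child of 39 (depth 5)
70: right child of 66 (depth 5)
40: right child of 39 (depth 5)
16: right child of 6 (depth 5)
73: right child of 70 (depth 6)

Delete 44 (two children — replace with in-order successor).
After deletion, 40's parent is 39.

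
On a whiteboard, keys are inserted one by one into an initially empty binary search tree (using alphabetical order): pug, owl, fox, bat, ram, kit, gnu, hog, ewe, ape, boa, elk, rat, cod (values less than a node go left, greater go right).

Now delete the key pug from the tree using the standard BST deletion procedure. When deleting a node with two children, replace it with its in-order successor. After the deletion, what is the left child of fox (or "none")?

pug: root
owl: left child of pug (depth 1)
fox: left child of owl (depth 2)
bat: left child of fox (depth 3)
ram: right child of pug (depth 1)
kit: right child of fox (depth 3)
gnu: left child of kit (depth 4)
hog: right child of gnu (depth 5)
ewe: right child of bat (depth 4)
ape: left child of bat (depth 4)
boa: left child of ewe (depth 5)
elk: right child of boa (depth 6)
rat: right child of ram (depth 2)
cod: left child of elk (depth 7)

Delete pug (two children — replace with in-order successor).
After deletion, fox's left child: bat.

bat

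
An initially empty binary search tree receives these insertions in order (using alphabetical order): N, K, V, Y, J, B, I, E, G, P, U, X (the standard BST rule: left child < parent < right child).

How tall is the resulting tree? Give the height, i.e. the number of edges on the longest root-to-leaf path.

6

N: root
K: left child of N (depth 1)
V: right child of N (depth 1)
Y: right child of V (depth 2)
J: left child of K (depth 2)
B: left child of J (depth 3)
I: right child of B (depth 4)
E: left child of I (depth 5)
G: right child of E (depth 6)
P: left child of V (depth 2)
U: right child of P (depth 3)
X: left child of Y (depth 3)

The deepest node is G at depth 6.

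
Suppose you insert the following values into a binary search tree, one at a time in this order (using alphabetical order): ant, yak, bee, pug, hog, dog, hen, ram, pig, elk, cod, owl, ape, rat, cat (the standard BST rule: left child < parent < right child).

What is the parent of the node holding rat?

Insert ant: tree is empty, so ant becomes the root.
Insert yak: yak > ant → go right. Place as right child of ant.
Insert bee: bee > ant → go right; bee < yak → go left. Place as left child of yak.
Insert pug: pug > ant → go right; pug < yak → go left; pug > bee → go right. Place as right child of bee.
Insert hog: hog > ant → go right; hog < yak → go left; hog > bee → go right; hog < pug → go left. Place as left child of pug.
Insert dog: dog > ant → go right; dog < yak → go left; dog > bee → go right; dog < pug → go left; dog < hog → go left. Place as left child of hog.
Insert hen: hen > ant → go right; hen < yak → go left; hen > bee → go right; hen < pug → go left; hen < hog → go left; hen > dog → go right. Place as right child of dog.
Insert ram: ram > ant → go right; ram < yak → go left; ram > bee → go right; ram > pug → go right. Place as right child of pug.
Insert pig: pig > ant → go right; pig < yak → go left; pig > bee → go right; pig < pug → go left; pig > hog → go right. Place as right child of hog.
Insert elk: elk > ant → go right; elk < yak → go left; elk > bee → go right; elk < pug → go left; elk < hog → go left; elk > dog → go right; elk < hen → go left. Place as left child of hen.
Insert cod: cod > ant → go right; cod < yak → go left; cod > bee → go right; cod < pug → go left; cod < hog → go left; cod < dog → go left. Place as left child of dog.
Insert owl: owl > ant → go right; owl < yak → go left; owl > bee → go right; owl < pug → go left; owl > hog → go right; owl < pig → go left. Place as left child of pig.
Insert ape: ape > ant → go right; ape < yak → go left; ape < bee → go left. Place as left child of bee.
Insert rat: rat > ant → go right; rat < yak → go left; rat > bee → go right; rat > pug → go right; rat > ram → go right. Place as right child of ram.
Insert cat: cat > ant → go right; cat < yak → go left; cat > bee → go right; cat < pug → go left; cat < hog → go left; cat < dog → go left; cat < cod → go left. Place as left child of cod.

ram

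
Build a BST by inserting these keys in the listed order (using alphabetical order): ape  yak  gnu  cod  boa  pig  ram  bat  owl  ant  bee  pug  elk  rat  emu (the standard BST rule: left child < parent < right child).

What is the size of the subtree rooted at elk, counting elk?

Insert ape: tree is empty, so ape becomes the root.
Insert yak: yak > ape → go right. Place as right child of ape.
Insert gnu: gnu > ape → go right; gnu < yak → go left. Place as left child of yak.
Insert cod: cod > ape → go right; cod < yak → go left; cod < gnu → go left. Place as left child of gnu.
Insert boa: boa > ape → go right; boa < yak → go left; boa < gnu → go left; boa < cod → go left. Place as left child of cod.
Insert pig: pig > ape → go right; pig < yak → go left; pig > gnu → go right. Place as right child of gnu.
Insert ram: ram > ape → go right; ram < yak → go left; ram > gnu → go right; ram > pig → go right. Place as right child of pig.
Insert bat: bat > ape → go right; bat < yak → go left; bat < gnu → go left; bat < cod → go left; bat < boa → go left. Place as left child of boa.
Insert owl: owl > ape → go right; owl < yak → go left; owl > gnu → go right; owl < pig → go left. Place as left child of pig.
Insert ant: ant < ape → go left. Place as left child of ape.
Insert bee: bee > ape → go right; bee < yak → go left; bee < gnu → go left; bee < cod → go left; bee < boa → go left; bee > bat → go right. Place as right child of bat.
Insert pug: pug > ape → go right; pug < yak → go left; pug > gnu → go right; pug > pig → go right; pug < ram → go left. Place as left child of ram.
Insert elk: elk > ape → go right; elk < yak → go left; elk < gnu → go left; elk > cod → go right. Place as right child of cod.
Insert rat: rat > ape → go right; rat < yak → go left; rat > gnu → go right; rat > pig → go right; rat > ram → go right. Place as right child of ram.
Insert emu: emu > ape → go right; emu < yak → go left; emu < gnu → go left; emu > cod → go right; emu > elk → go right. Place as right child of elk.

Subtree rooted at elk contains: elk, emu — 2 nodes.

2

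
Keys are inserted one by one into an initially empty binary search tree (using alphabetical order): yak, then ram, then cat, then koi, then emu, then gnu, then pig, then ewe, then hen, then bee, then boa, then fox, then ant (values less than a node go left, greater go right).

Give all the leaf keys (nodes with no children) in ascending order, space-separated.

ant boa fox hen pig

Insert yak: tree is empty, so yak becomes the root.
Insert ram: ram < yak → go left. Place as left child of yak.
Insert cat: cat < yak → go left; cat < ram → go left. Place as left child of ram.
Insert koi: koi < yak → go left; koi < ram → go left; koi > cat → go right. Place as right child of cat.
Insert emu: emu < yak → go left; emu < ram → go left; emu > cat → go right; emu < koi → go left. Place as left child of koi.
Insert gnu: gnu < yak → go left; gnu < ram → go left; gnu > cat → go right; gnu < koi → go left; gnu > emu → go right. Place as right child of emu.
Insert pig: pig < yak → go left; pig < ram → go left; pig > cat → go right; pig > koi → go right. Place as right child of koi.
Insert ewe: ewe < yak → go left; ewe < ram → go left; ewe > cat → go right; ewe < koi → go left; ewe > emu → go right; ewe < gnu → go left. Place as left child of gnu.
Insert hen: hen < yak → go left; hen < ram → go left; hen > cat → go right; hen < koi → go left; hen > emu → go right; hen > gnu → go right. Place as right child of gnu.
Insert bee: bee < yak → go left; bee < ram → go left; bee < cat → go left. Place as left child of cat.
Insert boa: boa < yak → go left; boa < ram → go left; boa < cat → go left; boa > bee → go right. Place as right child of bee.
Insert fox: fox < yak → go left; fox < ram → go left; fox > cat → go right; fox < koi → go left; fox > emu → go right; fox < gnu → go left; fox > ewe → go right. Place as right child of ewe.
Insert ant: ant < yak → go left; ant < ram → go left; ant < cat → go left; ant < bee → go left. Place as left child of bee.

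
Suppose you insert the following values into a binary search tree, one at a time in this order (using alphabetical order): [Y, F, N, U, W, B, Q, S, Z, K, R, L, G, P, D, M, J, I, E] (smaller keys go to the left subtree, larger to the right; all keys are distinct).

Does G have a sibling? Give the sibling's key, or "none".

L

Insert Y: tree is empty, so Y becomes the root.
Insert F: F < Y → go left. Place as left child of Y.
Insert N: N < Y → go left; N > F → go right. Place as right child of F.
Insert U: U < Y → go left; U > F → go right; U > N → go right. Place as right child of N.
Insert W: W < Y → go left; W > F → go right; W > N → go right; W > U → go right. Place as right child of U.
Insert B: B < Y → go left; B < F → go left. Place as left child of F.
Insert Q: Q < Y → go left; Q > F → go right; Q > N → go right; Q < U → go left. Place as left child of U.
Insert S: S < Y → go left; S > F → go right; S > N → go right; S < U → go left; S > Q → go right. Place as right child of Q.
Insert Z: Z > Y → go right. Place as right child of Y.
Insert K: K < Y → go left; K > F → go right; K < N → go left. Place as left child of N.
Insert R: R < Y → go left; R > F → go right; R > N → go right; R < U → go left; R > Q → go right; R < S → go left. Place as left child of S.
Insert L: L < Y → go left; L > F → go right; L < N → go left; L > K → go right. Place as right child of K.
Insert G: G < Y → go left; G > F → go right; G < N → go left; G < K → go left. Place as left child of K.
Insert P: P < Y → go left; P > F → go right; P > N → go right; P < U → go left; P < Q → go left. Place as left child of Q.
Insert D: D < Y → go left; D < F → go left; D > B → go right. Place as right child of B.
Insert M: M < Y → go left; M > F → go right; M < N → go left; M > K → go right; M > L → go right. Place as right child of L.
Insert J: J < Y → go left; J > F → go right; J < N → go left; J < K → go left; J > G → go right. Place as right child of G.
Insert I: I < Y → go left; I > F → go right; I < N → go left; I < K → go left; I > G → go right; I < J → go left. Place as left child of J.
Insert E: E < Y → go left; E < F → go left; E > B → go right; E > D → go right. Place as right child of D.

G's parent is K; the other child of K is L.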